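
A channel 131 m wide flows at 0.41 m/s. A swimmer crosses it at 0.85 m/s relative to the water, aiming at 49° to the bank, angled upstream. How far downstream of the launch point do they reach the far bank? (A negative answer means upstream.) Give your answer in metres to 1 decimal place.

-30.2 m

Perpendicular speed = 0.642 m/s; crossing time = 131 / 0.642 = 204.208 s.
Net downstream speed = -0.148 m/s.
Drift = -0.148 × 204.208 = -30.151 m (upstream).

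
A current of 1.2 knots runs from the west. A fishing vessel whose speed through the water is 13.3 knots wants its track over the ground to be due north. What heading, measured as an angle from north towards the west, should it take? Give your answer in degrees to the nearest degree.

5°

The current pushes perpendicular to the desired track; the heading must have a component into the current equal to 1.2 knots: 13.3 sin θ = 1.2.
sin θ = 0.0902, so θ = 5.177°.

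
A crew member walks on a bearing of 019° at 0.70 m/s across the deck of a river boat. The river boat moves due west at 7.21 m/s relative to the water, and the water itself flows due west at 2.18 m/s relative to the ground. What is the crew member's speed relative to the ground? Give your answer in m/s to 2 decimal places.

In east/north components (m/s): crew member relative to river boat = (0.228, 0.662); river boat relative to water = (-7.210, 0.000); water relative to ground = (-2.180, 0.000).
Sum = (-9.162, 0.662) m/s.
Speed = |(-9.162, 0.662)| = 9.186 m/s.

9.19 m/s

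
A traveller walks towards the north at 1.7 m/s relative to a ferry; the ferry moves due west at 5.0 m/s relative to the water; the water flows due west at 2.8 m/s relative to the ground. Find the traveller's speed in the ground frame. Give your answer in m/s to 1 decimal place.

In east/north components (m/s): traveller relative to ferry = (0.000, 1.700); ferry relative to water = (-5.000, 0.000); water relative to ground = (-2.800, 0.000).
Sum = (-7.800, 1.700) m/s.
Speed = |(-7.800, 1.700)| = 7.983 m/s.

8.0 m/s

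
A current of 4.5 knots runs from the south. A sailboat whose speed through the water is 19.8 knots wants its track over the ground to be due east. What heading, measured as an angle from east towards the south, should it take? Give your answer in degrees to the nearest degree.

The current pushes perpendicular to the desired track; the heading must have a component into the current equal to 4.5 knots: 19.8 sin θ = 4.5.
sin θ = 0.2273, so θ = 13.137°.

13°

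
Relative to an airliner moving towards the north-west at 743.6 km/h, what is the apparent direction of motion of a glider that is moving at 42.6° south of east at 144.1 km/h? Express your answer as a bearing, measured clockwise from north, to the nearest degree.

135°

Taking east as x and north as y: glider velocity = (106.072, -97.538) km/h; airliner velocity = (-525.805, 525.805) km/h.
Velocity of glider relative to airliner = (106.072, -97.538) − (-525.805, 525.805) = (631.876, -623.342) km/h.
Bearing = atan2(631.88, -623.34) = 134.61° clockwise from north.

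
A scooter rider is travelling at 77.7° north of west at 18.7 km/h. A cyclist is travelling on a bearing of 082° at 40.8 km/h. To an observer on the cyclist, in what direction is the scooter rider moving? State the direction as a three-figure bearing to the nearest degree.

Taking east as x and north as y: scooter rider velocity = (-3.984, 18.271) km/h; cyclist velocity = (40.403, 5.678) km/h.
Velocity of scooter rider relative to cyclist = (-3.984, 18.271) − (40.403, 5.678) = (-44.387, 12.592) km/h.
Bearing = atan2(-44.39, 12.59) = 285.84° clockwise from north.

286°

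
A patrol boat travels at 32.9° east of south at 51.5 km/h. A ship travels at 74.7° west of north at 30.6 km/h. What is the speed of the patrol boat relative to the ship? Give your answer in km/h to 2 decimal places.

Taking east as x and north as y: patrol boat velocity = (27.973, -43.240) km/h; ship velocity = (-29.515, 8.075) km/h.
Velocity of patrol boat relative to ship = (27.973, -43.240) − (-29.515, 8.075) = (57.489, -51.315) km/h.
Magnitude = |(57.489, -51.315)| = 77.060 km/h.

77.06 km/h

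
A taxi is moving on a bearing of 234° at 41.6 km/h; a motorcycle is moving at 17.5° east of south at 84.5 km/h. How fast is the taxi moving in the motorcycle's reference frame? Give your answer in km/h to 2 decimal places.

Taking east as x and north as y: taxi velocity = (-33.655, -24.452) km/h; motorcycle velocity = (25.410, -80.589) km/h.
Velocity of taxi relative to motorcycle = (-33.655, -24.452) − (25.410, -80.589) = (-59.065, 56.137) km/h.
Magnitude = |(-59.065, 56.137)| = 81.486 km/h.

81.49 km/h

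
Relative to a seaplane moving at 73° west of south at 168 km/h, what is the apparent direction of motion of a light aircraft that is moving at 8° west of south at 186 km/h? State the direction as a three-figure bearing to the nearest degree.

Taking east as x and north as y: light aircraft velocity = (-25.886, -184.190) km/h; seaplane velocity = (-160.659, -49.118) km/h.
Velocity of light aircraft relative to seaplane = (-25.886, -184.190) − (-160.659, -49.118) = (134.773, -135.071) km/h.
Bearing = atan2(134.77, -135.07) = 135.06° clockwise from north.

135°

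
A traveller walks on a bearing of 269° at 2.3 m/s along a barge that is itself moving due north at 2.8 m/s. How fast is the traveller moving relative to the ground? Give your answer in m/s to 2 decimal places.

Taking east as x and north as y: barge velocity = (0.000, 2.800) m/s; traveller velocity relative to barge = (-2.300, -0.040) m/s.
Velocity relative to ground = (0.000, 2.800) + (-2.300, -0.040) = (-2.300, 2.760) m/s.
Speed = |(-2.300, 2.760)| = 3.592 m/s.

3.59 m/s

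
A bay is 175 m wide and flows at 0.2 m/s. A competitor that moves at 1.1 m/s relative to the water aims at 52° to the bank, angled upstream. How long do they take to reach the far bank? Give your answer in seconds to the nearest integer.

202 s

The component of the competitor's velocity perpendicular to the bank is 1.1 × sin 52° = 0.867 m/s.
The current is parallel to the bank, so it does not affect the crossing time.
Time = 175 / 0.867 = 201.889 s.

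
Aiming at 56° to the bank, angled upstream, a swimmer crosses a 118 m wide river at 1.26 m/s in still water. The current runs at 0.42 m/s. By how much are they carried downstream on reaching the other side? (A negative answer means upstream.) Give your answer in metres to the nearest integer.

Perpendicular speed = 1.045 m/s; crossing time = 118 / 1.045 = 112.963 s.
Net downstream speed = -0.285 m/s.
Drift = -0.285 × 112.963 = -32.147 m (upstream).

-32 m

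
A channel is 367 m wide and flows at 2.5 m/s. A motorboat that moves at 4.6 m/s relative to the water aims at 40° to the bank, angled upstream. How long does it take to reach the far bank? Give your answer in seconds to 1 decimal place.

The component of the motorboat's velocity perpendicular to the bank is 4.6 × sin 40° = 2.957 m/s.
Only the cross-stream component determines the crossing time; the current contributes nothing perpendicular to the bank.
Time = 367 / 2.957 = 124.120 s.

124.1 s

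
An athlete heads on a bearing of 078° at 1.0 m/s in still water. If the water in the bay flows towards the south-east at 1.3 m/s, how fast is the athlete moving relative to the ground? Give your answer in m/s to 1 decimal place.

Taking east as x and north as y: velocity relative to the water = (0.978, 0.208) m/s; the water relative to ground = (0.919, -0.919) m/s.
Velocity relative to ground = (0.978, 0.208) + (0.919, -0.919) = (1.897, -0.711) m/s.
Speed = |(1.897, -0.711)| = 2.026 m/s.

2.0 m/s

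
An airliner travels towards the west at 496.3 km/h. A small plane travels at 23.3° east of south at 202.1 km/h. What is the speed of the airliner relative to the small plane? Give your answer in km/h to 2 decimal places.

Taking east as x and north as y: airliner velocity = (-496.300, 0.000) km/h; small plane velocity = (79.940, -185.618) km/h.
Velocity of airliner relative to small plane = (-496.300, 0.000) − (79.940, -185.618) = (-576.240, 185.618) km/h.
Magnitude = |(-576.240, 185.618)| = 605.398 km/h.

605.40 km/h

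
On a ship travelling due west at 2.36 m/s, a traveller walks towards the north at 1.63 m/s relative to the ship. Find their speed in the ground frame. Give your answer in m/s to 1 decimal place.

2.9 m/s

Taking east as x and north as y: ship velocity = (-2.360, 0.000) m/s; traveller velocity relative to ship = (0.000, 1.630) m/s.
Velocity relative to ground = (-2.360, 0.000) + (0.000, 1.630) = (-2.360, 1.630) m/s.
Speed = |(-2.360, 1.630)| = 2.868 m/s.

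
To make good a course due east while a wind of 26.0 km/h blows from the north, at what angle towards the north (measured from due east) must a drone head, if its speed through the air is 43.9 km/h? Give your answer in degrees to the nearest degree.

The wind pushes perpendicular to the desired track; the heading must have a component into the wind equal to 26.0 km/h: 43.9 sin θ = 26.0.
sin θ = 0.5923, so θ = 36.317°.

36°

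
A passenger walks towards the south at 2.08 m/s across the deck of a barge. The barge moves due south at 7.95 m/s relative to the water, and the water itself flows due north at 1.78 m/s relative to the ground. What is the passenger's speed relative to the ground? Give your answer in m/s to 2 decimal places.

In east/north components (m/s): passenger relative to barge = (0.000, -2.080); barge relative to water = (0.000, -7.950); water relative to ground = (0.000, 1.780).
Sum = (0.000, -8.250) m/s.
Speed = |(0.000, -8.250)| = 8.250 m/s.

8.25 m/s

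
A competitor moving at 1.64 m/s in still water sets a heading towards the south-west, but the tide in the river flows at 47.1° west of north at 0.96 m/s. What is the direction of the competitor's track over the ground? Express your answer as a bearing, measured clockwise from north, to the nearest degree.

Taking east as x and north as y: velocity relative to the water = (-1.160, -1.160) m/s; the water relative to ground = (-0.703, 0.653) m/s.
Velocity relative to ground = (-1.160, -1.160) + (-0.703, 0.653) = (-1.863, -0.506) m/s.
Bearing = atan2(-1.86, -0.51) = 254.80° clockwise from north.

255°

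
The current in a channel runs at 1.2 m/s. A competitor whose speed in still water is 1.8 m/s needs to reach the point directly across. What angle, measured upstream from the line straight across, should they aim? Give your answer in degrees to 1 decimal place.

To cancel the current, the upstream component of the competitor's velocity must equal the flow: 1.8 sin θ = 1.2.
sin θ = 1.2 / 1.8 = 0.6667.
θ = arcsin(0.6667) = 41.810°.

41.8°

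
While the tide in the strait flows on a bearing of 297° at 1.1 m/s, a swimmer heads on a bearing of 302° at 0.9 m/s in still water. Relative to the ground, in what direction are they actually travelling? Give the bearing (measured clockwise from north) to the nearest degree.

299°

Taking east as x and north as y: velocity relative to the water = (-0.763, 0.477) m/s; the water relative to ground = (-0.980, 0.499) m/s.
Velocity relative to ground = (-0.763, 0.477) + (-0.980, 0.499) = (-1.743, 0.976) m/s.
Bearing = atan2(-1.74, 0.98) = 299.25° clockwise from north.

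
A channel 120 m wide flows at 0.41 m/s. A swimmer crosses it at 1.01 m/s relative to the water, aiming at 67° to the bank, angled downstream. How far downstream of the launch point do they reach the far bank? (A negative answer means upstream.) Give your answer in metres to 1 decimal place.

Perpendicular speed = 0.930 m/s; crossing time = 120 / 0.930 = 129.073 s.
Net downstream speed = 0.805 m/s.
Drift = 0.805 × 129.073 = 103.857 m (downstream).

103.9 m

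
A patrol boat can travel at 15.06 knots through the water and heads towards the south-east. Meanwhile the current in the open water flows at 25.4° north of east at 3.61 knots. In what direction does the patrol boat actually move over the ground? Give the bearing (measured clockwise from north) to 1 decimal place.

123.2°

Taking east as x and north as y: velocity relative to the water = (10.649, -10.649) knots; the water relative to ground = (3.261, 1.548) knots.
Velocity relative to ground = (10.649, -10.649) + (3.261, 1.548) = (13.910, -9.101) knots.
Bearing = atan2(13.91, -9.10) = 123.19° clockwise from north.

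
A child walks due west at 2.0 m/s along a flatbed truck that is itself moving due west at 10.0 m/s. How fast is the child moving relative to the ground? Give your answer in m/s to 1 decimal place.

12.0 m/s

Taking east as x and north as y: flatbed truck velocity = (-10.000, 0.000) m/s; child velocity relative to flatbed truck = (-2.000, 0.000) m/s.
Velocity relative to ground = (-10.000, 0.000) + (-2.000, 0.000) = (-12.000, 0.000) m/s.
Speed = |(-12.000, 0.000)| = 12.000 m/s.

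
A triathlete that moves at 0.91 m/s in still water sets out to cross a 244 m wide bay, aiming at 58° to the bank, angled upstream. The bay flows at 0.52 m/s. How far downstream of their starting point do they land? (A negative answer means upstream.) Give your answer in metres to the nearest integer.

Perpendicular speed = 0.772 m/s; crossing time = 244 / 0.772 = 316.175 s.
Net downstream speed = 0.038 m/s.
Drift = 0.038 × 316.175 = 11.943 m (downstream).

12 m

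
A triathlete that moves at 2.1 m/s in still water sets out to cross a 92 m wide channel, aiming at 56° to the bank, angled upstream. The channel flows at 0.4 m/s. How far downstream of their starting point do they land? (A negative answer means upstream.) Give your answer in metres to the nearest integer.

-41 m

Perpendicular speed = 1.741 m/s; crossing time = 92 / 1.741 = 52.844 s.
Net downstream speed = -0.774 m/s.
Drift = -0.774 × 52.844 = -40.917 m (upstream).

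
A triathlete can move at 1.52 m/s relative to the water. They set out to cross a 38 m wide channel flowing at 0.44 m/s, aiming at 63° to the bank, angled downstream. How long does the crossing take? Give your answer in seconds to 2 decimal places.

28.06 s

The component of the triathlete's velocity perpendicular to the bank is 1.52 × sin 63° = 1.354 m/s.
Only the cross-stream component determines the crossing time; the current contributes nothing perpendicular to the bank.
Time = 38 / 1.354 = 28.058 s.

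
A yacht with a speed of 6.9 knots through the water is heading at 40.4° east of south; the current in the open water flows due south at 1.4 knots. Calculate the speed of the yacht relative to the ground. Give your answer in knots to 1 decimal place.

8.0 knots

Taking east as x and north as y: velocity relative to the water = (4.472, -5.255) knots; the water relative to ground = (0.000, -1.400) knots.
Velocity relative to ground = (4.472, -5.255) + (0.000, -1.400) = (4.472, -6.655) knots.
Speed = |(4.472, -6.655)| = 8.018 knots.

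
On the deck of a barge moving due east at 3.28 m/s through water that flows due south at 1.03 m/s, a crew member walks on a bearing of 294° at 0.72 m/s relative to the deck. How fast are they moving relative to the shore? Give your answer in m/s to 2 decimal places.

In east/north components (m/s): crew member relative to barge = (-0.658, 0.293); barge relative to water = (3.280, 0.000); water relative to ground = (0.000, -1.030).
Sum = (2.622, -0.737) m/s.
Speed = |(2.622, -0.737)| = 2.724 m/s.

2.72 m/s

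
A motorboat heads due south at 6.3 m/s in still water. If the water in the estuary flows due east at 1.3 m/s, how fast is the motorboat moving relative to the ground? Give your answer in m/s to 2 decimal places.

Taking east as x and north as y: velocity relative to the water = (0.000, -6.300) m/s; the water relative to ground = (1.300, 0.000) m/s.
Velocity relative to ground = (0.000, -6.300) + (1.300, 0.000) = (1.300, -6.300) m/s.
Speed = |(1.300, -6.300)| = 6.433 m/s.

6.43 m/s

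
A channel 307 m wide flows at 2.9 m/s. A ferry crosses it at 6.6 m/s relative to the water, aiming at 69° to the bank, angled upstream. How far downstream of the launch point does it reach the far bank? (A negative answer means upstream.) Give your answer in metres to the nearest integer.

Perpendicular speed = 6.162 m/s; crossing time = 307 / 6.162 = 49.824 s.
Net downstream speed = 0.535 m/s.
Drift = 0.535 × 49.824 = 26.645 m (downstream).

27 m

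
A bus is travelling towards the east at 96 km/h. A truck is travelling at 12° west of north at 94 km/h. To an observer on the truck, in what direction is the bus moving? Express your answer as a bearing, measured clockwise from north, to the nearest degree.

129°

Taking east as x and north as y: bus velocity = (96.000, 0.000) km/h; truck velocity = (-19.544, 91.946) km/h.
Velocity of bus relative to truck = (96.000, 0.000) − (-19.544, 91.946) = (115.544, -91.946) km/h.
Bearing = atan2(115.54, -91.95) = 128.51° clockwise from north.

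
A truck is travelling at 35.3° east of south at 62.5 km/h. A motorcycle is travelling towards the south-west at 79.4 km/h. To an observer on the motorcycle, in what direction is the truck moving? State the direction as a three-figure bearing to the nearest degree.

087°

Taking east as x and north as y: truck velocity = (36.116, -51.009) km/h; motorcycle velocity = (-56.144, -56.144) km/h.
Velocity of truck relative to motorcycle = (36.116, -51.009) − (-56.144, -56.144) = (92.260, 5.136) km/h.
Bearing = atan2(92.26, 5.14) = 86.81° clockwise from north.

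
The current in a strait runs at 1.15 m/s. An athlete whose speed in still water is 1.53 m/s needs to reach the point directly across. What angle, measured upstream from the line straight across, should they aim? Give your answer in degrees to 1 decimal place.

48.7°

To cancel the current, the upstream component of the athlete's velocity must equal the flow: 1.53 sin θ = 1.15.
sin θ = 1.15 / 1.53 = 0.7516.
θ = arcsin(0.7516) = 48.732°.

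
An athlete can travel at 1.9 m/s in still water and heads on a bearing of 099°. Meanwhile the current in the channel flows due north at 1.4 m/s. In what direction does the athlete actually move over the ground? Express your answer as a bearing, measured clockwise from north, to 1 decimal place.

059.6°

Taking east as x and north as y: velocity relative to the water = (1.877, -0.297) m/s; the water relative to ground = (0.000, 1.400) m/s.
Velocity relative to ground = (1.877, -0.297) + (0.000, 1.400) = (1.877, 1.103) m/s.
Bearing = atan2(1.88, 1.10) = 59.56° clockwise from north.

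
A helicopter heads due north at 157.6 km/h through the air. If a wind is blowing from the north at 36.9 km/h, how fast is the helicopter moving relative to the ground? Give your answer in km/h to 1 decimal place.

120.7 km/h

Taking east as x and north as y: velocity relative to the air = (0.000, 157.600) km/h; the air relative to ground = (0.000, -36.900) km/h.
Velocity relative to ground = (0.000, 157.600) + (0.000, -36.900) = (0.000, 120.700) km/h.
Speed = |(0.000, 120.700)| = 120.700 km/h.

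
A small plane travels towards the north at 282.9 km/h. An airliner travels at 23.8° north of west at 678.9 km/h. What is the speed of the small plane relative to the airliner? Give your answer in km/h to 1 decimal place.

621.2 km/h

Taking east as x and north as y: small plane velocity = (0.000, 282.900) km/h; airliner velocity = (-621.166, 273.967) km/h.
Velocity of small plane relative to airliner = (0.000, 282.900) − (-621.166, 273.967) = (621.166, 8.933) km/h.
Magnitude = |(621.166, 8.933)| = 621.230 km/h.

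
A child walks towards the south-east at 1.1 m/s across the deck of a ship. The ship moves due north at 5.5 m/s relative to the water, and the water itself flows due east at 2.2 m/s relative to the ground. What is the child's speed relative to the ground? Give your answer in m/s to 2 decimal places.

5.58 m/s

In east/north components (m/s): child relative to ship = (0.778, -0.778); ship relative to water = (0.000, 5.500); water relative to ground = (2.200, 0.000).
Sum = (2.978, 4.722) m/s.
Speed = |(2.978, 4.722)| = 5.583 m/s.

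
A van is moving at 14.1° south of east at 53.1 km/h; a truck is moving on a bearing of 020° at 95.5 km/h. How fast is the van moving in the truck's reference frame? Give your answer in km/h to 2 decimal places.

Taking east as x and north as y: van velocity = (51.500, -12.936) km/h; truck velocity = (32.663, 89.741) km/h.
Velocity of van relative to truck = (51.500, -12.936) − (32.663, 89.741) = (18.837, -102.677) km/h.
Magnitude = |(18.837, -102.677)| = 104.390 km/h.

104.39 km/h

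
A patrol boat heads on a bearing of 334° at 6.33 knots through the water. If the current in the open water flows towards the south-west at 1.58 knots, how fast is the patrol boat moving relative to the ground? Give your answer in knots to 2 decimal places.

Taking east as x and north as y: velocity relative to the water = (-2.775, 5.689) knots; the water relative to ground = (-1.117, -1.117) knots.
Velocity relative to ground = (-2.775, 5.689) + (-1.117, -1.117) = (-3.892, 4.572) knots.
Speed = |(-3.892, 4.572)| = 6.004 knots.

6.00 knots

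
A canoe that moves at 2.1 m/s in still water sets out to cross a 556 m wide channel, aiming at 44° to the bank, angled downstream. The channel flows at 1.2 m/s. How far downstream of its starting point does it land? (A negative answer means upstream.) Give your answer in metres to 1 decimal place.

Perpendicular speed = 1.459 m/s; crossing time = 556 / 1.459 = 381.140 s.
Net downstream speed = 2.711 m/s.
Drift = 2.711 × 381.140 = 1033.123 m (downstream).

1033.1 m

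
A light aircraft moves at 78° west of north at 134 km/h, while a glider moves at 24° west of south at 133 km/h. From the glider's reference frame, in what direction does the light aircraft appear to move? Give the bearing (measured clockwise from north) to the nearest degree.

Taking east as x and north as y: light aircraft velocity = (-131.072, 27.860) km/h; glider velocity = (-54.096, -121.502) km/h.
Velocity of light aircraft relative to glider = (-131.072, 27.860) − (-54.096, -121.502) = (-76.976, 149.362) km/h.
Bearing = atan2(-76.98, 149.36) = 332.74° clockwise from north.

333°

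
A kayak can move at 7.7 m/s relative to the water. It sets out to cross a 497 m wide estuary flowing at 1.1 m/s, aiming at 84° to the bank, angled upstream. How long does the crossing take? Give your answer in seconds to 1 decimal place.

64.9 s

The component of the kayak's velocity perpendicular to the bank is 7.7 × sin 84° = 7.658 m/s.
Only the cross-stream component determines the crossing time; the current contributes nothing perpendicular to the bank.
Time = 497 / 7.658 = 64.901 s.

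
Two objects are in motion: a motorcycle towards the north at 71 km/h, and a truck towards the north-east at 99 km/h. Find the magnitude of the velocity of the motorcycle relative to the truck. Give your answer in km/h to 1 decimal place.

70.0 km/h

Taking east as x and north as y: motorcycle velocity = (0.000, 71.000) km/h; truck velocity = (70.004, 70.004) km/h.
Velocity of motorcycle relative to truck = (0.000, 71.000) − (70.004, 70.004) = (-70.004, 0.996) km/h.
Magnitude = |(-70.004, 0.996)| = 70.011 km/h.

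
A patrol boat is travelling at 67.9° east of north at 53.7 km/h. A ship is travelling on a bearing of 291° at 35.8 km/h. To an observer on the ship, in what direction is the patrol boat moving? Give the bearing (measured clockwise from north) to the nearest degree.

Taking east as x and north as y: patrol boat velocity = (49.755, 20.203) km/h; ship velocity = (-33.422, 12.830) km/h.
Velocity of patrol boat relative to ship = (49.755, 20.203) − (-33.422, 12.830) = (83.177, 7.374) km/h.
Bearing = atan2(83.18, 7.37) = 84.93° clockwise from north.

085°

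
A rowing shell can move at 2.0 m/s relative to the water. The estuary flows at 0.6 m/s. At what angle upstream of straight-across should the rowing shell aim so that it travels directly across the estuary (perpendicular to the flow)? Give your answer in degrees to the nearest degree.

17°

To cancel the current, the upstream component of the rowing shell's velocity must equal the flow: 2.0 sin θ = 0.6.
sin θ = 0.6 / 2.0 = 0.3000.
θ = arcsin(0.3000) = 17.458°.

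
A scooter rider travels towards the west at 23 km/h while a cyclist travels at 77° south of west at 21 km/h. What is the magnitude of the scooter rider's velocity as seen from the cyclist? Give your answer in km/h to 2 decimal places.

27.44 km/h

Taking east as x and north as y: scooter rider velocity = (-23.000, 0.000) km/h; cyclist velocity = (-4.724, -20.462) km/h.
Velocity of scooter rider relative to cyclist = (-23.000, 0.000) − (-4.724, -20.462) = (-18.276, 20.462) km/h.
Magnitude = |(-18.276, 20.462)| = 27.435 km/h.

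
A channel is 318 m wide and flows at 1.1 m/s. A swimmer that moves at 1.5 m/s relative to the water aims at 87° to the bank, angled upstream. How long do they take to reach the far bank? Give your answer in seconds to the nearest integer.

The component of the swimmer's velocity perpendicular to the bank is 1.5 × sin 87° = 1.498 m/s.
The flow acts along the bank and has no component across it.
Time = 318 / 1.498 = 212.291 s.

212 s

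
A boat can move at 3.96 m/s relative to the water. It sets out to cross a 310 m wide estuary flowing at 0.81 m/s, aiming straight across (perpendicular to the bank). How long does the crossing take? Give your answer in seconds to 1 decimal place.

The component of the boat's velocity perpendicular to the bank is 3.96 m/s.
The flow acts along the bank and has no component across it.
Time = 310 / 3.960 = 78.283 s.

78.3 s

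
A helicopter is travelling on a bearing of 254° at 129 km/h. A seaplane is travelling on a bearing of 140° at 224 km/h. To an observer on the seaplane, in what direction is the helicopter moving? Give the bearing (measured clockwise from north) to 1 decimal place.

296.9°

Taking east as x and north as y: helicopter velocity = (-124.003, -35.557) km/h; seaplane velocity = (143.984, -171.594) km/h.
Velocity of helicopter relative to seaplane = (-124.003, -35.557) − (143.984, -171.594) = (-267.987, 136.037) km/h.
Bearing = atan2(-267.99, 136.04) = 296.91° clockwise from north.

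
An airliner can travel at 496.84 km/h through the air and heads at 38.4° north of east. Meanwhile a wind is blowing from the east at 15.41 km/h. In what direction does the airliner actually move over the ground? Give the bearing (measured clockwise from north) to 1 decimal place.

Taking east as x and north as y: velocity relative to the air = (389.370, 308.611) km/h; the air relative to ground = (-15.410, 0.000) km/h.
Velocity relative to ground = (389.370, 308.611) + (-15.410, 0.000) = (373.960, 308.611) km/h.
Bearing = atan2(373.96, 308.61) = 50.47° clockwise from north.

050.5°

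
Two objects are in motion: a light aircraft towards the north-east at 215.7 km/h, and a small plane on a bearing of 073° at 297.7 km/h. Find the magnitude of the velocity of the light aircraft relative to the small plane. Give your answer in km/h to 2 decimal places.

147.50 km/h

Taking east as x and north as y: light aircraft velocity = (152.523, 152.523) km/h; small plane velocity = (284.692, 87.039) km/h.
Velocity of light aircraft relative to small plane = (152.523, 152.523) − (284.692, 87.039) = (-132.169, 65.484) km/h.
Magnitude = |(-132.169, 65.484)| = 147.502 km/h.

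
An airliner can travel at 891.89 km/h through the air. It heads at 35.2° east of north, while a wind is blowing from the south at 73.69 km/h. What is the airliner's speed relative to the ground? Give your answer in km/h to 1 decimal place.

953.1 km/h

Taking east as x and north as y: velocity relative to the air = (514.114, 728.803) km/h; the air relative to ground = (0.000, 73.690) km/h.
Velocity relative to ground = (514.114, 728.803) + (0.000, 73.690) = (514.114, 802.493) km/h.
Speed = |(514.114, 802.493)| = 953.052 km/h.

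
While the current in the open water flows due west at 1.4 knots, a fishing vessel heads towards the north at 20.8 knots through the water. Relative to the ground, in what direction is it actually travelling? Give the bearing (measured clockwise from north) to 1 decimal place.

Taking east as x and north as y: velocity relative to the water = (0.000, 20.800) knots; the water relative to ground = (-1.400, 0.000) knots.
Velocity relative to ground = (0.000, 20.800) + (-1.400, 0.000) = (-1.400, 20.800) knots.
Bearing = atan2(-1.40, 20.80) = 356.15° clockwise from north.

356.1°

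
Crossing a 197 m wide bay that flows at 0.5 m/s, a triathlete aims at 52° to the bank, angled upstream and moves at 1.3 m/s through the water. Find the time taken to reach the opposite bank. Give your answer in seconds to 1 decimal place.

192.3 s

The component of the triathlete's velocity perpendicular to the bank is 1.3 × sin 52° = 1.024 m/s.
The flow acts along the bank and has no component across it.
Time = 197 / 1.024 = 192.305 s.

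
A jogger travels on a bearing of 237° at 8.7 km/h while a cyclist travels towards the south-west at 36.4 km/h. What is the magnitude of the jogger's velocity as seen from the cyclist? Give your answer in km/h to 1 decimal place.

Taking east as x and north as y: jogger velocity = (-7.296, -4.738) km/h; cyclist velocity = (-25.739, -25.739) km/h.
Velocity of jogger relative to cyclist = (-7.296, -4.738) − (-25.739, -25.739) = (18.442, 21.000) km/h.
Magnitude = |(18.442, 21.000)| = 27.949 km/h.

27.9 km/h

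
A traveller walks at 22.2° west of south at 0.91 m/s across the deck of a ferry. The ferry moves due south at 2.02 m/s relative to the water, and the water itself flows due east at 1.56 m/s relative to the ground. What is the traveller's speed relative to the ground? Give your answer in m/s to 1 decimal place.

3.1 m/s

In east/north components (m/s): traveller relative to ferry = (-0.344, -0.843); ferry relative to water = (0.000, -2.020); water relative to ground = (1.560, 0.000).
Sum = (1.216, -2.863) m/s.
Speed = |(1.216, -2.863)| = 3.110 m/s.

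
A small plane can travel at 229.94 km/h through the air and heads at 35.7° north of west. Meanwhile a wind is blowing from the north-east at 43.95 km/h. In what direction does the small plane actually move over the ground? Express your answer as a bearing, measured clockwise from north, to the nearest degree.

Taking east as x and north as y: velocity relative to the air = (-186.730, 134.179) km/h; the air relative to ground = (-31.077, -31.077) km/h.
Velocity relative to ground = (-186.730, 134.179) + (-31.077, -31.077) = (-217.808, 103.102) km/h.
Bearing = atan2(-217.81, 103.10) = 295.33° clockwise from north.

295°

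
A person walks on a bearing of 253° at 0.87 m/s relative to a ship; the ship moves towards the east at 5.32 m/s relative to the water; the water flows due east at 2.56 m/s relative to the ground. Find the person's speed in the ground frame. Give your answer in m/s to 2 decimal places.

7.05 m/s

In east/north components (m/s): person relative to ship = (-0.832, -0.254); ship relative to water = (5.320, 0.000); water relative to ground = (2.560, 0.000).
Sum = (7.048, -0.254) m/s.
Speed = |(7.048, -0.254)| = 7.053 m/s.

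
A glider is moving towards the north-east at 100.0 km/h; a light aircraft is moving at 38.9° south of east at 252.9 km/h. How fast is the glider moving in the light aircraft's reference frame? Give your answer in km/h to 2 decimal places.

261.88 km/h

Taking east as x and north as y: glider velocity = (70.711, 70.711) km/h; light aircraft velocity = (196.818, -158.812) km/h.
Velocity of glider relative to light aircraft = (70.711, 70.711) − (196.818, -158.812) = (-126.107, 229.523) km/h.
Magnitude = |(-126.107, 229.523)| = 261.885 km/h.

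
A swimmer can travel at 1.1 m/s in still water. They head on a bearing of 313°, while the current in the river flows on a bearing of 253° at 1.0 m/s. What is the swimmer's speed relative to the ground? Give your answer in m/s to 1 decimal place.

Taking east as x and north as y: velocity relative to the water = (-0.804, 0.750) m/s; the water relative to ground = (-0.956, -0.292) m/s.
Velocity relative to ground = (-0.804, 0.750) + (-0.956, -0.292) = (-1.761, 0.458) m/s.
Speed = |(-1.761, 0.458)| = 1.819 m/s.

1.8 m/s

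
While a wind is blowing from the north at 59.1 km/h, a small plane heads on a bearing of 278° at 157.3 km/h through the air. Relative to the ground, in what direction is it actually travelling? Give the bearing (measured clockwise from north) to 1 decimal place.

Taking east as x and north as y: velocity relative to the air = (-155.769, 21.892) km/h; the air relative to ground = (0.000, -59.100) km/h.
Velocity relative to ground = (-155.769, 21.892) + (0.000, -59.100) = (-155.769, -37.208) km/h.
Bearing = atan2(-155.77, -37.21) = 256.57° clockwise from north.

256.6°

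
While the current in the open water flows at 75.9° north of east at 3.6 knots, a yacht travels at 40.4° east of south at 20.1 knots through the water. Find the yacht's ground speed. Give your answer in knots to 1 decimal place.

Taking east as x and north as y: velocity relative to the water = (13.027, -15.307) knots; the water relative to ground = (0.877, 3.492) knots.
Velocity relative to ground = (13.027, -15.307) + (0.877, 3.492) = (13.904, -11.815) knots.
Speed = |(13.904, -11.815)| = 18.246 knots.

18.2 knots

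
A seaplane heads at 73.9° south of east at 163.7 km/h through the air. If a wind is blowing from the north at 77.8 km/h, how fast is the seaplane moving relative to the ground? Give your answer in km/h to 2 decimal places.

239.42 km/h

Taking east as x and north as y: velocity relative to the air = (45.396, -157.280) km/h; the air relative to ground = (0.000, -77.800) km/h.
Velocity relative to ground = (45.396, -157.280) + (0.000, -77.800) = (45.396, -235.080) km/h.
Speed = |(45.396, -235.080)| = 239.423 km/h.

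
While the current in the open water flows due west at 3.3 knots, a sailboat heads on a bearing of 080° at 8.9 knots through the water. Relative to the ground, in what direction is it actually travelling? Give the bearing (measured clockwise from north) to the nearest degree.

Taking east as x and north as y: velocity relative to the water = (8.765, 1.545) knots; the water relative to ground = (-3.300, 0.000) knots.
Velocity relative to ground = (8.765, 1.545) + (-3.300, 0.000) = (5.465, 1.545) knots.
Bearing = atan2(5.46, 1.55) = 74.21° clockwise from north.

074°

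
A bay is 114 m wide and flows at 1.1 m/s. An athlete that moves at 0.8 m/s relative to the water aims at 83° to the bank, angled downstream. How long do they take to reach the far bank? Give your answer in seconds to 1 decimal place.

143.6 s

The component of the athlete's velocity perpendicular to the bank is 0.8 × sin 83° = 0.794 m/s.
The current is parallel to the bank, so it does not affect the crossing time.
Time = 114 / 0.794 = 143.570 s.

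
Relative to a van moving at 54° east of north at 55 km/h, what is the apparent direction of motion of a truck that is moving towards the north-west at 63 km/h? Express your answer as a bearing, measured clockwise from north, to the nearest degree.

Taking east as x and north as y: truck velocity = (-44.548, 44.548) km/h; van velocity = (44.496, 32.328) km/h.
Velocity of truck relative to van = (-44.548, 44.548) − (44.496, 32.328) = (-89.044, 12.220) km/h.
Bearing = atan2(-89.04, 12.22) = 277.81° clockwise from north.

278°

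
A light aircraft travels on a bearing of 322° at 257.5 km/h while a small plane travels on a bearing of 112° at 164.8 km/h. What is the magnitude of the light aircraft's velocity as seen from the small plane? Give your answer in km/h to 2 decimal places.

Taking east as x and north as y: light aircraft velocity = (-158.533, 202.913) km/h; small plane velocity = (152.800, -61.735) km/h.
Velocity of light aircraft relative to small plane = (-158.533, 202.913) − (152.800, -61.735) = (-311.333, 264.648) km/h.
Magnitude = |(-311.333, 264.648)| = 408.615 km/h.

408.62 km/h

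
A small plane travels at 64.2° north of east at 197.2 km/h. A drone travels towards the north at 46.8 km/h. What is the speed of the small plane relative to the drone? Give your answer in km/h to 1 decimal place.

Taking east as x and north as y: small plane velocity = (85.828, 177.543) km/h; drone velocity = (0.000, 46.800) km/h.
Velocity of small plane relative to drone = (85.828, 177.543) − (0.000, 46.800) = (85.828, 130.743) km/h.
Magnitude = |(85.828, 130.743)| = 156.397 km/h.

156.4 km/h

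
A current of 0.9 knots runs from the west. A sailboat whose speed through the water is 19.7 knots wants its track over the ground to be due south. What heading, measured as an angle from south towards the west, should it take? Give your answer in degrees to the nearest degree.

3°

The current pushes perpendicular to the desired track; the heading must have a component into the current equal to 0.9 knots: 19.7 sin θ = 0.9.
sin θ = 0.0457, so θ = 2.618°.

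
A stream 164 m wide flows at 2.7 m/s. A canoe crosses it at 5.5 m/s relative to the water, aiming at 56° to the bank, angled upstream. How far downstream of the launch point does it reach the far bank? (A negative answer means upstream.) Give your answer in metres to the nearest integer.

-14 m

Perpendicular speed = 4.560 m/s; crossing time = 164 / 4.560 = 35.967 s.
Net downstream speed = -0.376 m/s.
Drift = -0.376 × 35.967 = -13.508 m (upstream).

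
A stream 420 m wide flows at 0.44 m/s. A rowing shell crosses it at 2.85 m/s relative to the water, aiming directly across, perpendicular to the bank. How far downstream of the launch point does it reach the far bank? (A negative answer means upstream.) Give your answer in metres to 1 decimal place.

Perpendicular speed = 2.850 m/s; crossing time = 420 / 2.850 = 147.368 s.
Net downstream speed = 0.440 m/s.
Drift = 0.440 × 147.368 = 64.842 m (downstream).

64.8 m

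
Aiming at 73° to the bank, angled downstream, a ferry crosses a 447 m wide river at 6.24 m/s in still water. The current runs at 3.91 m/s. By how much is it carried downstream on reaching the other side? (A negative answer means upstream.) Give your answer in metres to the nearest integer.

430 m

Perpendicular speed = 5.967 m/s; crossing time = 447 / 5.967 = 74.908 s.
Net downstream speed = 5.734 m/s.
Drift = 5.734 × 74.908 = 429.551 m (downstream).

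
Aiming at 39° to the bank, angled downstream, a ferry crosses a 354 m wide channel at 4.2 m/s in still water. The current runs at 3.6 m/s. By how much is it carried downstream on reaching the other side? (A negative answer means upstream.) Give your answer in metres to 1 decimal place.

919.3 m

Perpendicular speed = 2.643 m/s; crossing time = 354 / 2.643 = 133.931 s.
Net downstream speed = 6.864 m/s.
Drift = 6.864 × 133.931 = 919.306 m (downstream).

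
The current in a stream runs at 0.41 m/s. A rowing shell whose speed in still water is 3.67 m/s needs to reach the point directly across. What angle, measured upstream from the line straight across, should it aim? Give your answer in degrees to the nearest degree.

To cancel the current, the upstream component of the rowing shell's velocity must equal the flow: 3.67 sin θ = 0.41.
sin θ = 0.41 / 3.67 = 0.1117.
θ = arcsin(0.1117) = 6.414°.

6°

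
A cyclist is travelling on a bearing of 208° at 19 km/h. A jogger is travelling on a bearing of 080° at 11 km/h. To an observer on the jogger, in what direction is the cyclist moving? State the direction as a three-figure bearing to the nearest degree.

227°

Taking east as x and north as y: cyclist velocity = (-8.920, -16.776) km/h; jogger velocity = (10.833, 1.910) km/h.
Velocity of cyclist relative to jogger = (-8.920, -16.776) − (10.833, 1.910) = (-19.753, -18.686) km/h.
Bearing = atan2(-19.75, -18.69) = 226.59° clockwise from north.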